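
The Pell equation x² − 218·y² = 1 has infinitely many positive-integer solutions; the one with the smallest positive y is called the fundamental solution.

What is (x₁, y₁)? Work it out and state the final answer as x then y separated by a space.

√218 = [14; 1,3,3,1,28, …], period ℓ=5 (odd) → k=9
a_0=14:  p_0=14·1+0=14,  q_0=14·0+1=1
a_1=1:  p_1=1·14+1=15,  q_1=1·1+0=1
a_2=3:  p_2=3·15+14=59,  q_2=3·1+1=4
a_3=3:  p_3=3·59+15=192,  q_3=3·4+1=13
a_4=1:  p_4=1·192+59=251,  q_4=1·13+4=17
a_5=28:  p_5=28·251+192=7220,  q_5=28·17+13=489
a_6=1:  p_6=1·7220+251=7471,  q_6=1·489+17=506
…
a_8=3:  p_8=3·29633+7471=96370,  q_8=3·2007+506=6527
a_9=1:  p_9=1·96370+29633=126003,  q_9=1·6527+2007=8534
fundamental: x₁=126003, y₁=8534  (since 15876756009 − 218·72829156 = 1)

126003 8534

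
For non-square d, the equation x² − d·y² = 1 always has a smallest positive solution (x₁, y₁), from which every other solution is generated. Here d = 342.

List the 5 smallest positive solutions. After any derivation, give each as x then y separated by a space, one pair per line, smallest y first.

√342 → a₀=18, period (2,36); ℓ=2 even so k=1
k=0  a_k=18  p_k/q_k = 18/1
k=1  a_k=2  p_k/q_k = 37/2
fundamental: x₁=37, y₁=2  (since 1369 − 342·4 = 1)
(x_2, y_2) = (37·37 + 342·2·2, 37·2 + 2·37) = (2737, 148)
(x_3, y_3) = (37·2737 + 342·2·148, 37·148 + 2·2737) = (202501, 10950)
(x_4, y_4) = (37·202501 + 342·2·10950, 37·10950 + 2·202501) = (14982337, 810152)
(x_5, y_5) = (37·14982337 + 342·2·810152, 37·810152 + 2·14982337) = (1108490437, 59940298)

37 2
2737 148
202501 10950
14982337 810152
1108490437 59940298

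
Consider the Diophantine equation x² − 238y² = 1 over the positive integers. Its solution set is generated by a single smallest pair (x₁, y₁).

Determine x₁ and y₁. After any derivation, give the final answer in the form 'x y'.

[15; 2,2,1,14,1,2,2,30] for √238; ℓ=8 ⇒ convergent index 7
k=0  a_k=15  p_k/q_k = 15/1
k=1  a_k=2  p_k/q_k = 31/2
k=2  a_k=2  p_k/q_k = 77/5
…
k=4  a_k=14  p_k/q_k = 1589/103
k=5  a_k=1  p_k/q_k = 1697/110
k=6  a_k=2  p_k/q_k = 4983/323
k=7  a_k=2  p_k/q_k = 11663/756
(x₁, y₁) = (11663, 756);  11663² − 238·756² = 1 ✓

11663 756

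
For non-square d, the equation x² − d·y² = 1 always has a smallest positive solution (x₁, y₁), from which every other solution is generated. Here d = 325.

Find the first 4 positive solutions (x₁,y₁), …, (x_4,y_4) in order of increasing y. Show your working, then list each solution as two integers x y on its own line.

[18; 36] for √325; ℓ=1 ⇒ convergent index 1
step 0: (18, 1)  from 18·(1,0) + (0,1)
step 1: (649, 36)  from 36·(18,1) + (1,0)
(x₁, y₁) = (649, 36);  649² − 325·36² = 1 ✓
(x_2, y_2) = (649·649 + 325·36·36, 649·36 + 36·649) = (842401, 46728)
(x_3, y_3) = (649·842401 + 325·36·46728, 649·46728 + 36·842401) = (1093435849, 60652908)
(x_4, y_4) = (649·1093435849 + 325·36·60652908, 649·60652908 + 36·1093435849) = (1419278889601, 78727427856)

649 36
842401 46728
1093435849 60652908
1419278889601 78727427856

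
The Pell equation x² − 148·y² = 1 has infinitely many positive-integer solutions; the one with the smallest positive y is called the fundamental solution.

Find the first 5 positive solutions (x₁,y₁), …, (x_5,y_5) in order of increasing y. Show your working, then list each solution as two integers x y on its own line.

73 6
10657 876
1555849 127890
227143297 18671064
33161365513 2725847454

√148 = [12; 6,24, …], period ℓ=2 (even) → k=1
step 0: (12, 1)  from 12·(1,0) + (0,1)
step 1: (73, 6)  from 6·(12,1) + (1,0)
→ (73, 6).  Check: 73²=5329, 148·6²=5328, difference 1.
(73+6√148)^2 = 10657 + 876√148
(73+6√148)^3 = 1555849 + 127890√148
(73+6√148)^4 = 227143297 + 18671064√148
(73+6√148)^5 = 33161365513 + 2725847454√148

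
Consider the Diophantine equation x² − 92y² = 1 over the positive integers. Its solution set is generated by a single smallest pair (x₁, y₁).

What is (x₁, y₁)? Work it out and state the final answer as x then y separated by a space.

√92 = [9; 1,1,2,4,2,1,1,18, …], period ℓ=8 (even) → k=7
step 0: (9, 1)  from 9·(1,0) + (0,1)
step 1: (10, 1)  from 1·(9,1) + (1,0)
…
step 6: (681, 71)  from 1·(470,49) + (211,22)
step 7: (1151, 120)  from 1·(681,71) + (470,49)
→ (1151, 120).  Check: 1151²=1324801, 92·120²=1324800, difference 1.

1151 120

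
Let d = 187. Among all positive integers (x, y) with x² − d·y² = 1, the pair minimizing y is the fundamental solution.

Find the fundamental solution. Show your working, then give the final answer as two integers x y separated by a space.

[13; 1,2,13,2,1,26] for √187; ℓ=6 ⇒ convergent index 5
i=0: a=13 ⇒ p=13, q=1
…
i=4: a=2 ⇒ p=1135, q=83
i=5: a=1 ⇒ p=1682, q=123
→ (1682, 123).  Check: 1682²=2829124, 187·123²=2829123, difference 1.

1682 123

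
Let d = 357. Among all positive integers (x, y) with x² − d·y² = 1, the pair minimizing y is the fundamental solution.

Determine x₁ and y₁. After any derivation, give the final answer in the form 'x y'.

3401 180

d=357: √d = [18; 1,8,2,8,1,36] (ℓ=6, even), read p_5/q_5
step 0: (18, 1)  from 18·(1,0) + (0,1)
step 1: (19, 1)  from 1·(18,1) + (1,0)
…
step 3: (359, 19)  from 2·(170,9) + (19,1)
step 4: (3042, 161)  from 8·(359,19) + (170,9)
step 5: (3401, 180)  from 1·(3042,161) + (359,19)
→ (3401, 180).  Check: 3401²=11566801, 357·180²=11566800, difference 1.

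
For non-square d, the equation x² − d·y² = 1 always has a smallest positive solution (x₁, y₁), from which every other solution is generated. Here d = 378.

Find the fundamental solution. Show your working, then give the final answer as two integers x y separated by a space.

8749 450

d=378: √d = [19; 2,3,1,4,1,3,2,38] (ℓ=8, even), read p_7/q_7
k=0  a_k=19  p_k/q_k = 19/1
…
k=2  a_k=3  p_k/q_k = 136/7
k=3  a_k=1  p_k/q_k = 175/9
k=4  a_k=4  p_k/q_k = 836/43
k=5  a_k=1  p_k/q_k = 1011/52
k=6  a_k=3  p_k/q_k = 3869/199
k=7  a_k=2  p_k/q_k = 8749/450
fundamental: x₁=8749, y₁=450  (since 76545001 − 378·202500 = 1)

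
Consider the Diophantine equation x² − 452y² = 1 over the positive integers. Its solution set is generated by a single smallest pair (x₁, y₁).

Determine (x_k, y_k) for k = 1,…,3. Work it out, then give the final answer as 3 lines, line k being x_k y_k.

d=452: √d = [21; 3,1,5,3,10,3,5,1,3,42] (ℓ=10, even), read p_9/q_9
a_0=21:  p_0=21·1+0=21,  q_0=21·0+1=1
a_1=3:  p_1=3·21+1=64,  q_1=3·1+0=3
…
a_4=3:  p_4=3·489+85=1552,  q_4=3·23+4=73
…
a_6=3:  p_6=3·16009+1552=49579,  q_6=3·753+73=2332
a_7=5:  p_7=5·49579+16009=263904,  q_7=5·2332+753=12413
a_8=1:  p_8=1·263904+49579=313483,  q_8=1·12413+2332=14745
a_9=3:  p_9=3·313483+263904=1204353,  q_9=3·14745+12413=56648
(x₁, y₁) = (1204353, 56648);  1204353² − 452·56648² = 1 ✓
k=2:  x_2 = 1204353·1204353+452·56648·56648 = 2900932297217,  y_2 = 1204353·56648+56648·1204353 = 136448377488
k=3:  x_3 = 1204353·2900932297217+452·56648·136448377488 = 6987493029899166849,  y_3 = 1204353·136448377488+56648·2900932297217 = 328664025545553880

1204353 56648
2900932297217 136448377488
6987493029899166849 328664025545553880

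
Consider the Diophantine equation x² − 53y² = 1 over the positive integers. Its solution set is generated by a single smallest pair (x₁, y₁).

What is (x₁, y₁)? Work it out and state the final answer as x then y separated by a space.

√53 = [7; 3,1,1,3,14, …], period ℓ=5 (odd) → k=9
a_0=7:  p_0=7·1+0=7,  q_0=7·0+1=1
…
a_3=1:  p_3=1·29+22=51,  q_3=1·4+3=7
a_4=3:  p_4=3·51+29=182,  q_4=3·7+4=25
…
a_8=1:  p_8=1·10578+7979=18557,  q_8=1·1453+1096=2549
a_9=3:  p_9=3·18557+10578=66249,  q_9=3·2549+1453=9100
→ (66249, 9100).  Check: 66249²=4388930001, 53·9100²=4388930000, difference 1.

66249 9100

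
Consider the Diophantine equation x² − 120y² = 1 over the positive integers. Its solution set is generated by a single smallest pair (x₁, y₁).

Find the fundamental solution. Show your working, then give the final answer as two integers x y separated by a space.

11 1

√120 = [10; 1,20, …], period ℓ=2 (even) → k=1
k=0  a_k=10  p_k/q_k = 10/1
k=1  a_k=1  p_k/q_k = 11/1
(x₁, y₁) = (11, 1);  11² − 120·1² = 1 ✓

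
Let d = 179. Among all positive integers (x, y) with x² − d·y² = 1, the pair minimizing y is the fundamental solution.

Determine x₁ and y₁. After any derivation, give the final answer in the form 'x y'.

4190210 313191

d=179: √d = [13; 2,1,1,1,3,…,1,2,26] (ℓ=14, even), read p_13/q_13
i=0: a=13 ⇒ p=13, q=1
…
i=2: a=1 ⇒ p=40, q=3
…
i=8: a=5 ⇒ p=137042, q=10243
…
i=10: a=1 ⇒ p=575167, q=42990
i=11: a=1 ⇒ p=1013292, q=75737
i=12: a=1 ⇒ p=1588459, q=118727
i=13: a=2 ⇒ p=4190210, q=313191
→ (4190210, 313191).  Check: 4190210²=17557859844100, 179·313191²=17557859844099, difference 1.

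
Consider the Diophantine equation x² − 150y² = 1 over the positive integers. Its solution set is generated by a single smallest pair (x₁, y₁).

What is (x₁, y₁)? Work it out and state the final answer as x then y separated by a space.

49 4

[12; 4,24] for √150; ℓ=2 ⇒ convergent index 1
a_0=12:  p_0=12·1+0=12,  q_0=12·0+1=1
a_1=4:  p_1=4·12+1=49,  q_1=4·1+0=4
→ (49, 4).  Check: 49²=2401, 150·4²=2400, difference 1.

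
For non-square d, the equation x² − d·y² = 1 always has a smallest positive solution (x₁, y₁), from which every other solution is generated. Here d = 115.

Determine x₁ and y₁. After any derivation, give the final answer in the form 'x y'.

√115 = [10; 1,2,1,1,1,1,1,2,1,20, …], period ℓ=10 (even) → k=9
i=0: a=10 ⇒ p=10, q=1
…
i=2: a=2 ⇒ p=32, q=3
…
i=5: a=1 ⇒ p=118, q=11
…
i=8: a=2 ⇒ p=815, q=76
i=9: a=1 ⇒ p=1126, q=105
fundamental: x₁=1126, y₁=105  (since 1267876 − 115·11025 = 1)

1126 105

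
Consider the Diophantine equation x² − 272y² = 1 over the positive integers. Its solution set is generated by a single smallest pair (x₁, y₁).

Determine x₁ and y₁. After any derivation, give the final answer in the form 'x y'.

33 2

d=272: √d = [16; 2,32] (ℓ=2, even), read p_1/q_1
a_0=16:  p_0=16·1+0=16,  q_0=16·0+1=1
a_1=2:  p_1=2·16+1=33,  q_1=2·1+0=2
fundamental: x₁=33, y₁=2  (since 1089 − 272·4 = 1)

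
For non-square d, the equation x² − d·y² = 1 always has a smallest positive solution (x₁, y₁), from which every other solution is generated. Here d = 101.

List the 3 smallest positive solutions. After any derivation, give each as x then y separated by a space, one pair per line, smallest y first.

√101 → a₀=10, period (20); ℓ=1 odd so k=1
a_0=10:  p_0=10·1+0=10,  q_0=10·0+1=1
a_1=20:  p_1=20·10+1=201,  q_1=20·1+0=20
fundamental: x₁=201, y₁=20  (since 40401 − 101·400 = 1)
(201+20√101)^2 = 80801 + 8040√101
(201+20√101)^3 = 32481801 + 3232060√101

201 20
80801 8040
32481801 3232060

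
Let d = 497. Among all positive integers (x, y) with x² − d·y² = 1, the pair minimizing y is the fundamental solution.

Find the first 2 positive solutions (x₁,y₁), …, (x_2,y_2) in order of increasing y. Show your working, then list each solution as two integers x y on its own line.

d=497: √d = [22; 3,2,2,5,6,5,2,2,3,44] (ℓ=10, even), read p_9/q_9
a_0=22:  p_0=22·1+0=22,  q_0=22·0+1=1
…
a_3=2:  p_3=2·156+67=379,  q_3=2·7+3=17
…
a_8=2:  p_8=2·143637+65476=352750,  q_8=2·6443+2937=15823
a_9=3:  p_9=3·352750+143637=1201887,  q_9=3·15823+6443=53912
(x₁, y₁) = (1201887, 53912);  1201887² − 497·53912² = 1 ✓
k=2:  x_2 = 1201887·1201887+497·53912·53912 = 2889064721537,  y_2 = 1201887·53912+53912·1201887 = 129592263888

1201887 53912
2889064721537 129592263888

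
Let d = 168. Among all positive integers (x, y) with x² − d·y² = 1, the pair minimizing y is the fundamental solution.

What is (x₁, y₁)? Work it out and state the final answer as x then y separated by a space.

√168 → a₀=12, period (1,24); ℓ=2 even so k=1
k=0  a_k=12  p_k/q_k = 12/1
k=1  a_k=1  p_k/q_k = 13/1
fundamental: x₁=13, y₁=1  (since 169 − 168·1 = 1)

13 1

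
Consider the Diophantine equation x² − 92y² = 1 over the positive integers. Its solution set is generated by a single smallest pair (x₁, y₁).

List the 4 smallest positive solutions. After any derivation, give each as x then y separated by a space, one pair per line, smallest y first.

√92 → a₀=9, period (1,1,2,4,2,1,1,18); ℓ=8 even so k=7
i=0: a=9 ⇒ p=9, q=1
i=1: a=1 ⇒ p=10, q=1
i=2: a=1 ⇒ p=19, q=2
i=3: a=2 ⇒ p=48, q=5
i=4: a=4 ⇒ p=211, q=22
…
i=6: a=1 ⇒ p=681, q=71
i=7: a=1 ⇒ p=1151, q=120
(x₁, y₁) = (1151, 120);  1151² − 92·120² = 1 ✓
(1151+120√92)^2 = 2649601 + 276240√92
(1151+120√92)^3 = 6099380351 + 635904360√92
(1151+120√92)^4 = 14040770918401 + 1463851560480√92

1151 120
2649601 276240
6099380351 635904360
14040770918401 1463851560480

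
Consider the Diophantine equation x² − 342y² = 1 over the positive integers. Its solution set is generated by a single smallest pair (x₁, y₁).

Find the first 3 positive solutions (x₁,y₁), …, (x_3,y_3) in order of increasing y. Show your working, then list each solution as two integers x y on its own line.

37 2
2737 148
202501 10950

[18; 2,36] for √342; ℓ=2 ⇒ convergent index 1
a_0=18:  p_0=18·1+0=18,  q_0=18·0+1=1
a_1=2:  p_1=2·18+1=37,  q_1=2·1+0=2
→ (37, 2).  Check: 37²=1369, 342·2²=1368, difference 1.
(37+2√342)^2 = 2737 + 148√342
(37+2√342)^3 = 202501 + 10950√342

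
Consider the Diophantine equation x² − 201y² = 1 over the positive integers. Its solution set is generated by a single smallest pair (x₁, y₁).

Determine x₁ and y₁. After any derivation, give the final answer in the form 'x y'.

√201 → a₀=14, period (5,1,1,1,2,…,1,5,28); ℓ=14 even so k=13
a_0=14:  p_0=14·1+0=14,  q_0=14·0+1=1
…
a_2=1:  p_2=1·71+14=85,  q_2=1·5+1=6
…
a_6=1:  p_6=1·638+241=879,  q_6=1·45+17=62
…
a_8=1:  p_8=1·7670+879=8549,  q_8=1·541+62=603
…
a_10=1:  p_10=1·24768+8549=33317,  q_10=1·1747+603=2350
…
a_12=1:  p_12=1·58085+33317=91402,  q_12=1·4097+2350=6447
a_13=5:  p_13=5·91402+58085=515095,  q_13=5·6447+4097=36332
fundamental: x₁=515095, y₁=36332  (since 265322859025 − 201·1320014224 = 1)

515095 36332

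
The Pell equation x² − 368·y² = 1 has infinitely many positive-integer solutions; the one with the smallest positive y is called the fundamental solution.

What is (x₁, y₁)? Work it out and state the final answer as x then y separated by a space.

1151 60

√368 → a₀=19, period (5,2,5,38); ℓ=4 even so k=3
i=0: a=19 ⇒ p=19, q=1
i=1: a=5 ⇒ p=96, q=5
i=2: a=2 ⇒ p=211, q=11
i=3: a=5 ⇒ p=1151, q=60
→ (1151, 60).  Check: 1151²=1324801, 368·60²=1324800, difference 1.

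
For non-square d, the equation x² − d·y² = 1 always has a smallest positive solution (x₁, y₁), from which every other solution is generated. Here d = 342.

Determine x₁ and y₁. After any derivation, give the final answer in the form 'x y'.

√342 → a₀=18, period (2,36); ℓ=2 even so k=1
k=0  a_k=18  p_k/q_k = 18/1
k=1  a_k=2  p_k/q_k = 37/2
fundamental: x₁=37, y₁=2  (since 1369 − 342·4 = 1)

37 2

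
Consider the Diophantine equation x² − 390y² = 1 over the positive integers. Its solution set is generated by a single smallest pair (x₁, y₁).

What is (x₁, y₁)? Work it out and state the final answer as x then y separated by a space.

79 4

√390 = [19; 1,2,1,38, …], period ℓ=4 (even) → k=3
i=0: a=19 ⇒ p=19, q=1
i=1: a=1 ⇒ p=20, q=1
i=2: a=2 ⇒ p=59, q=3
i=3: a=1 ⇒ p=79, q=4
→ (79, 4).  Check: 79²=6241, 390·4²=6240, difference 1.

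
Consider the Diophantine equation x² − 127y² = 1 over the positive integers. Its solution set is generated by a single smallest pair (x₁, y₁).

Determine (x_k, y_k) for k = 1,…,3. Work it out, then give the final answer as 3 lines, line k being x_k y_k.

√127 = [11; 3,1,2,2,7,11,7,2,2,1,3,22, …], period ℓ=12 (even) → k=11
a_0=11:  p_0=11·1+0=11,  q_0=11·0+1=1
a_1=3:  p_1=3·11+1=34,  q_1=3·1+0=3
a_2=1:  p_2=1·34+11=45,  q_2=1·3+1=4
a_3=2:  p_3=2·45+34=124,  q_3=2·4+3=11
a_4=2:  p_4=2·124+45=293,  q_4=2·11+4=26
a_5=7:  p_5=7·293+124=2175,  q_5=7·26+11=193
a_6=11:  p_6=11·2175+293=24218,  q_6=11·193+26=2149
a_7=7:  p_7=7·24218+2175=171701,  q_7=7·2149+193=15236
a_8=2:  p_8=2·171701+24218=367620,  q_8=2·15236+2149=32621
a_9=2:  p_9=2·367620+171701=906941,  q_9=2·32621+15236=80478
a_10=1:  p_10=1·906941+367620=1274561,  q_10=1·80478+32621=113099
a_11=3:  p_11=3·1274561+906941=4730624,  q_11=3·113099+80478=419775
fundamental: x₁=4730624, y₁=419775  (since 22378803429376 − 127·176211050625 = 1)
k=2:  x_2 = 4730624·4730624+127·419775·419775 = 44757606858751,  y_2 = 4730624·419775+419775·4730624 = 3971595379200
k=3:  x_3 = 4730624·44757606858751+127·419775·3971595379200 = 423462818377139450624,  y_3 = 4730624·3971595379200+419775·44757606858751 = 37576248838264821825

4730624 419775
44757606858751 3971595379200
423462818377139450624 37576248838264821825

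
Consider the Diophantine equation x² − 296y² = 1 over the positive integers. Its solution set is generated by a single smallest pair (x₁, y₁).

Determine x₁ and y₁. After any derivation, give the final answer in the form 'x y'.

3699 215

d=296: √d = [17; 4,1,7,1,4,34] (ℓ=6, even), read p_5/q_5
a_0=17:  p_0=17·1+0=17,  q_0=17·0+1=1
…
a_2=1:  p_2=1·69+17=86,  q_2=1·4+1=5
a_3=7:  p_3=7·86+69=671,  q_3=7·5+4=39
a_4=1:  p_4=1·671+86=757,  q_4=1·39+5=44
a_5=4:  p_5=4·757+671=3699,  q_5=4·44+39=215
fundamental: x₁=3699, y₁=215  (since 13682601 − 296·46225 = 1)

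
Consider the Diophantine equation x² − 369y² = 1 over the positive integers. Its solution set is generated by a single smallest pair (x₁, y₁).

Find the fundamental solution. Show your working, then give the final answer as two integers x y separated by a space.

d=369: √d = [19; 4,1,3,2,7,4,7,2,3,1,4,38] (ℓ=12, even), read p_11/q_11
a_0=19:  p_0=19·1+0=19,  q_0=19·0+1=1
…
a_2=1:  p_2=1·77+19=96,  q_2=1·4+1=5
…
a_8=2:  p_8=2·184045+25414=393504,  q_8=2·9581+1323=20485
a_9=3:  p_9=3·393504+184045=1364557,  q_9=3·20485+9581=71036
a_10=1:  p_10=1·1364557+393504=1758061,  q_10=1·71036+20485=91521
a_11=4:  p_11=4·1758061+1364557=8396801,  q_11=4·91521+71036=437120
fundamental: x₁=8396801, y₁=437120  (since 70506267033601 − 369·191073894400 = 1)

8396801 437120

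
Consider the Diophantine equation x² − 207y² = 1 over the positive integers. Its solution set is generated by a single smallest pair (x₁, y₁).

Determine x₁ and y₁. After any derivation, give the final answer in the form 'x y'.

1151 80

√207 = [14; 2,1,1,2,1,1,2,28, …], period ℓ=8 (even) → k=7
i=0: a=14 ⇒ p=14, q=1
i=1: a=2 ⇒ p=29, q=2
i=2: a=1 ⇒ p=43, q=3
…
i=4: a=2 ⇒ p=187, q=13
i=5: a=1 ⇒ p=259, q=18
i=6: a=1 ⇒ p=446, q=31
i=7: a=2 ⇒ p=1151, q=80
fundamental: x₁=1151, y₁=80  (since 1324801 − 207·6400 = 1)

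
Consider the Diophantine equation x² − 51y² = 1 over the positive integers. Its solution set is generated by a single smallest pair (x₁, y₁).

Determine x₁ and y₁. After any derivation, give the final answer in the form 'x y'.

50 7

d=51: √d = [7; 7,14] (ℓ=2, even), read p_1/q_1
i=0: a=7 ⇒ p=7, q=1
i=1: a=7 ⇒ p=50, q=7
fundamental: x₁=50, y₁=7  (since 2500 − 51·49 = 1)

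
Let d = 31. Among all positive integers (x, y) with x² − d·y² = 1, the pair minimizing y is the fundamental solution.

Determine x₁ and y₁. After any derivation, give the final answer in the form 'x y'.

d=31: √d = [5; 1,1,3,5,3,1,1,10] (ℓ=8, even), read p_7/q_7
k=0  a_k=5  p_k/q_k = 5/1
…
k=3  a_k=3  p_k/q_k = 39/7
…
k=6  a_k=1  p_k/q_k = 863/155
k=7  a_k=1  p_k/q_k = 1520/273
(x₁, y₁) = (1520, 273);  1520² − 31·273² = 1 ✓

1520 273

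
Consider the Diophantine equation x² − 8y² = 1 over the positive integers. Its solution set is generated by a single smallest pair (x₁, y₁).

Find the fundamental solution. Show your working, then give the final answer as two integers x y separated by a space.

d=8: √d = [2; 1,4] (ℓ=2, even), read p_1/q_1
k=0  a_k=2  p_k/q_k = 2/1
k=1  a_k=1  p_k/q_k = 3/1
fundamental: x₁=3, y₁=1  (since 9 − 8·1 = 1)

3 1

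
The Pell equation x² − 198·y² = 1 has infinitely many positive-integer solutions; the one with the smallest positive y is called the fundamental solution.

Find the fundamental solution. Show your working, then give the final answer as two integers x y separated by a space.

d=198: √d = [14; 14,28] (ℓ=2, even), read p_1/q_1
k=0  a_k=14  p_k/q_k = 14/1
k=1  a_k=14  p_k/q_k = 197/14
fundamental: x₁=197, y₁=14  (since 38809 − 198·196 = 1)

197 14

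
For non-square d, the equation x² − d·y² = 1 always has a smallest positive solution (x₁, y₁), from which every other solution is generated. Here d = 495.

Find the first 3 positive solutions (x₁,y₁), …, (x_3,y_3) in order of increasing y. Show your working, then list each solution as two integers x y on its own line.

√495 → a₀=22, period (4,44); ℓ=2 even so k=1
step 0: (22, 1)  from 22·(1,0) + (0,1)
step 1: (89, 4)  from 4·(22,1) + (1,0)
(x₁, y₁) = (89, 4);  89² − 495·4² = 1 ✓
n=2: (89,4)∘(89,4) = (89·89+495·4·4, 89·4+4·89) = (15841,712)
n=3: (15841,712)∘(89,4) = (89·15841+495·4·712, 89·712+4·15841) = (2819609,126732)

89 4
15841 712
2819609 126732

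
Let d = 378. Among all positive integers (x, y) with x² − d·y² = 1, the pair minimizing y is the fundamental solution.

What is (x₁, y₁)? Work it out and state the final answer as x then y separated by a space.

√378 → a₀=19, period (2,3,1,4,1,3,2,38); ℓ=8 even so k=7
i=0: a=19 ⇒ p=19, q=1
…
i=6: a=3 ⇒ p=3869, q=199
i=7: a=2 ⇒ p=8749, q=450
→ (8749, 450).  Check: 8749²=76545001, 378·450²=76545000, difference 1.

8749 450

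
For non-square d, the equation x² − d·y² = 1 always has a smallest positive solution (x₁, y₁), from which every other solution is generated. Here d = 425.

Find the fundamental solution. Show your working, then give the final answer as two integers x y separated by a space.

[20; 1,1,1,1,1,1,40] for √425; ℓ=7 ⇒ convergent index 13
i=0: a=20 ⇒ p=20, q=1
…
i=4: a=1 ⇒ p=103, q=5
i=5: a=1 ⇒ p=165, q=8
…
i=7: a=40 ⇒ p=10885, q=528
…
i=10: a=1 ⇒ p=33191, q=1610
i=11: a=1 ⇒ p=55229, q=2679
i=12: a=1 ⇒ p=88420, q=4289
i=13: a=1 ⇒ p=143649, q=6968
(x₁, y₁) = (143649, 6968);  143649² − 425·6968² = 1 ✓

143649 6968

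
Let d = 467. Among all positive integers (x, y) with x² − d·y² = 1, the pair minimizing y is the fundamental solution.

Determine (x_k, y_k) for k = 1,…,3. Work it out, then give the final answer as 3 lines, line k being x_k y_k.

d=467: √d = [21; 1,1,1,1,3,…,1,1,42] (ℓ=14, even), read p_13/q_13
k=0  a_k=21  p_k/q_k = 21/1
…
k=3  a_k=1  p_k/q_k = 65/3
k=4  a_k=1  p_k/q_k = 108/5
k=5  a_k=3  p_k/q_k = 389/18
…
k=9  a_k=3  p_k/q_k = 275465/12747
…
k=12  a_k=1  p_k/q_k = 991929/45901
k=13  a_k=1  p_k/q_k = 1625626/75225
fundamental: x₁=1625626, y₁=75225  (since 2642659891876 − 467·5658800625 = 1)
k=2:  x_2 = 1625626·1625626+467·75225·75225 = 5285319783751,  y_2 = 1625626·75225+75225·1625626 = 244575431700
k=3:  x_3 = 1625626·5285319783751+467·75225·244575431700 = 17183906517558380626,  y_3 = 1625626·244575431700+75225·5285319783751 = 795176361465413175

1625626 75225
5285319783751 244575431700
17183906517558380626 795176361465413175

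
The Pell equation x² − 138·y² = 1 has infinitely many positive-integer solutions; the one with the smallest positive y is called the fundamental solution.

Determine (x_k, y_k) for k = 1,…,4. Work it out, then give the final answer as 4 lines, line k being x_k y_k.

47 4
4417 376
415151 35340
39019777 3321584

d=138: √d = [11; 1,2,1,22] (ℓ=4, even), read p_3/q_3
a_0=11:  p_0=11·1+0=11,  q_0=11·0+1=1
a_1=1:  p_1=1·11+1=12,  q_1=1·1+0=1
a_2=2:  p_2=2·12+11=35,  q_2=2·1+1=3
a_3=1:  p_3=1·35+12=47,  q_3=1·3+1=4
→ (47, 4).  Check: 47²=2209, 138·4²=2208, difference 1.
n=2: (47,4)∘(47,4) = (47·47+138·4·4, 47·4+4·47) = (4417,376)
n=3: (4417,376)∘(47,4) = (47·4417+138·4·376, 47·376+4·4417) = (415151,35340)
n=4: (415151,35340)∘(47,4) = (47·415151+138·4·35340, 47·35340+4·415151) = (39019777,3321584)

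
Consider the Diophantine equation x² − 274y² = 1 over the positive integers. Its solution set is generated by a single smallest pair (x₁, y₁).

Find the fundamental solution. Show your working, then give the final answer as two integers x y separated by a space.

d=274: √d = [16; 1,1,4,4,1,1,32] (ℓ=7, odd), read p_13/q_13
step 0: (16, 1)  from 16·(1,0) + (0,1)
…
step 2: (33, 2)  from 1·(17,1) + (16,1)
step 3: (149, 9)  from 4·(33,2) + (17,1)
…
step 7: (45802, 2767)  from 32·(1407,85) + (778,47)
step 8: (47209, 2852)  from 1·(45802,2767) + (1407,85)
…
step 11: (1770023, 106931)  from 4·(419253,25328) + (93011,5619)
step 12: (2189276, 132259)  from 1·(1770023,106931) + (419253,25328)
step 13: (3959299, 239190)  from 1·(2189276,132259) + (1770023,106931)
fundamental: x₁=3959299, y₁=239190  (since 15676048571401 − 274·57211856100 = 1)

3959299 239190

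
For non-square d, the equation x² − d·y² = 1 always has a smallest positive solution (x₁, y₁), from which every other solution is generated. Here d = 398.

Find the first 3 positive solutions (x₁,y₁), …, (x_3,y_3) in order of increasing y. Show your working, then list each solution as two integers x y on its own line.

√398 = [19; 1,18,1,38, …], period ℓ=4 (even) → k=3
i=0: a=19 ⇒ p=19, q=1
i=1: a=1 ⇒ p=20, q=1
i=2: a=18 ⇒ p=379, q=19
i=3: a=1 ⇒ p=399, q=20
(x₁, y₁) = (399, 20);  399² − 398·20² = 1 ✓
(x_2, y_2) = (399·399 + 398·20·20, 399·20 + 20·399) = (318401, 15960)
(x_3, y_3) = (399·318401 + 398·20·15960, 399·15960 + 20·318401) = (254083599, 12736060)

399 20
318401 15960
254083599 12736060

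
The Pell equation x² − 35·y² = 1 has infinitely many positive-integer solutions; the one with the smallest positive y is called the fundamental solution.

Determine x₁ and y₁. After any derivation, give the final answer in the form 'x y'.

√35 = [5; 1,10, …], period ℓ=2 (even) → k=1
k=0  a_k=5  p_k/q_k = 5/1
k=1  a_k=1  p_k/q_k = 6/1
fundamental: x₁=6, y₁=1  (since 36 − 35·1 = 1)

6 1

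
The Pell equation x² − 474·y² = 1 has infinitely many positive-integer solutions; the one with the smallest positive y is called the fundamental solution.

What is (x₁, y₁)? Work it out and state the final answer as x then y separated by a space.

√474 → a₀=21, period (1,3,2,1,1,…,3,1,42); ℓ=14 even so k=13
step 0: (21, 1)  from 21·(1,0) + (0,1)
step 1: (22, 1)  from 1·(21,1) + (1,0)
step 2: (87, 4)  from 3·(22,1) + (21,1)
…
step 4: (283, 13)  from 1·(196,9) + (87,4)
…
step 6: (762, 35)  from 1·(479,22) + (283,13)
step 7: (5051, 232)  from 6·(762,35) + (479,22)
step 8: (5813, 267)  from 1·(5051,232) + (762,35)
step 9: (10864, 499)  from 1·(5813,267) + (5051,232)
step 10: (16677, 766)  from 1·(10864,499) + (5813,267)
…
step 12: (149331, 6859)  from 3·(44218,2031) + (16677,766)
step 13: (193549, 8890)  from 1·(149331,6859) + (44218,2031)
(x₁, y₁) = (193549, 8890);  193549² − 474·8890² = 1 ✓

193549 8890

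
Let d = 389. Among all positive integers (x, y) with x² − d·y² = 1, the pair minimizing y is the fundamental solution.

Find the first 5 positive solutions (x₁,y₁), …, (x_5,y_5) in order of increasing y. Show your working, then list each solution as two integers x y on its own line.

√389 = [19; 1,2,1,1,1,1,2,1,38, …], period ℓ=9 (odd) → k=17
step 0: (19, 1)  from 19·(1,0) + (0,1)
step 1: (20, 1)  from 1·(19,1) + (1,0)
step 2: (59, 3)  from 2·(20,1) + (19,1)
step 3: (79, 4)  from 1·(59,3) + (20,1)
step 4: (138, 7)  from 1·(79,4) + (59,3)
…
step 7: (927, 47)  from 2·(355,18) + (217,11)
…
step 9: (49643, 2517)  from 38·(1282,65) + (927,47)
…
step 15: (910240, 46151)  from 1·(556329,28207) + (353911,17944)
step 16: (2376809, 120509)  from 2·(910240,46151) + (556329,28207)
step 17: (3287049, 166660)  from 1·(2376809,120509) + (910240,46151)
fundamental: x₁=3287049, y₁=166660  (since 10804691128401 − 389·27775555600 = 1)
(3287049+166660√389)^2 = 21609382256801 + 1095639172680√389
(3287049+166660√389)^3 = 142062196675667653449 + 7202839293837075980√389
(3287049+166660√389)^4 = 933930803041091759821507201 + 47352171395934637886793360√389
(3287049+166660√389)^5 = 6139752624410693193862375179426249 + 311297815269663908222998617313300√389

3287049 166660
21609382256801 1095639172680
142062196675667653449 7202839293837075980
933930803041091759821507201 47352171395934637886793360
6139752624410693193862375179426249 311297815269663908222998617313300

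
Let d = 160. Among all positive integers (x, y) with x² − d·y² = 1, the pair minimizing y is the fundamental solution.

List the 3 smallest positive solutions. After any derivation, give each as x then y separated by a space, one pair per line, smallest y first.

√160 = [12; 1,1,1,5,1,1,1,24, …], period ℓ=8 (even) → k=7
step 0: (12, 1)  from 12·(1,0) + (0,1)
…
step 2: (25, 2)  from 1·(13,1) + (12,1)
step 3: (38, 3)  from 1·(25,2) + (13,1)
step 4: (215, 17)  from 5·(38,3) + (25,2)
step 5: (253, 20)  from 1·(215,17) + (38,3)
step 6: (468, 37)  from 1·(253,20) + (215,17)
step 7: (721, 57)  from 1·(468,37) + (253,20)
(x₁, y₁) = (721, 57);  721² − 160·57² = 1 ✓
(x_2, y_2) = (721·721 + 160·57·57, 721·57 + 57·721) = (1039681, 82194)
(x_3, y_3) = (721·1039681 + 160·57·82194, 721·82194 + 57·1039681) = (1499219281, 118523691)

721 57
1039681 82194
1499219281 118523691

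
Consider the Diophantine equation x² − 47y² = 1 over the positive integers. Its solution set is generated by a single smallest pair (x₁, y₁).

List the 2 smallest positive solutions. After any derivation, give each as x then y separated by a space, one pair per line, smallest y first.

48 7
4607 672

d=47: √d = [6; 1,5,1,12] (ℓ=4, even), read p_3/q_3
step 0: (6, 1)  from 6·(1,0) + (0,1)
step 1: (7, 1)  from 1·(6,1) + (1,0)
step 2: (41, 6)  from 5·(7,1) + (6,1)
step 3: (48, 7)  from 1·(41,6) + (7,1)
fundamental: x₁=48, y₁=7  (since 2304 − 47·49 = 1)
(x_2, y_2) = (48·48 + 47·7·7, 48·7 + 7·48) = (4607, 672)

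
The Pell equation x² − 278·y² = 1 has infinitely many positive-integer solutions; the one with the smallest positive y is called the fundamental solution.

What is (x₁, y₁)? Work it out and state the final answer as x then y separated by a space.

d=278: √d = [16; 1,2,16,2,1,32] (ℓ=6, even), read p_5/q_5
i=0: a=16 ⇒ p=16, q=1
i=1: a=1 ⇒ p=17, q=1
…
i=3: a=16 ⇒ p=817, q=49
i=4: a=2 ⇒ p=1684, q=101
i=5: a=1 ⇒ p=2501, q=150
fundamental: x₁=2501, y₁=150  (since 6255001 − 278·22500 = 1)

2501 150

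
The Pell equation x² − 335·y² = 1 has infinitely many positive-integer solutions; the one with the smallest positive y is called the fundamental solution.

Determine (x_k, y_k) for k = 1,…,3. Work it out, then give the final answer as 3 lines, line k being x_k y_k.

[18; 3,3,3,36] for √335; ℓ=4 ⇒ convergent index 3
i=0: a=18 ⇒ p=18, q=1
i=1: a=3 ⇒ p=55, q=3
i=2: a=3 ⇒ p=183, q=10
i=3: a=3 ⇒ p=604, q=33
fundamental: x₁=604, y₁=33  (since 364816 − 335·1089 = 1)
(604+33√335)^2 = 729631 + 39864√335
(604+33√335)^3 = 881393644 + 48155679√335

604 33
729631 39864
881393644 48155679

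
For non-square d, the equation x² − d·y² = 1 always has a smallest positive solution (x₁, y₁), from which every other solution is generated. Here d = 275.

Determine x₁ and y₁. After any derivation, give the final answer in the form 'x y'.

√275 = [16; 1,1,2,1,1,32, …], period ℓ=6 (even) → k=5
k=0  a_k=16  p_k/q_k = 16/1
…
k=2  a_k=1  p_k/q_k = 33/2
…
k=4  a_k=1  p_k/q_k = 116/7
k=5  a_k=1  p_k/q_k = 199/12
→ (199, 12).  Check: 199²=39601, 275·12²=39600, difference 1.

199 12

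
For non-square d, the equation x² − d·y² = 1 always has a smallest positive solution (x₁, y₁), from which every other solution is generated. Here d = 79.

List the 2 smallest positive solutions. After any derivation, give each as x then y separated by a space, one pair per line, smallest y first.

80 9
12799 1440

d=79: √d = [8; 1,7,1,16] (ℓ=4, even), read p_3/q_3
i=0: a=8 ⇒ p=8, q=1
i=1: a=1 ⇒ p=9, q=1
i=2: a=7 ⇒ p=71, q=8
i=3: a=1 ⇒ p=80, q=9
→ (80, 9).  Check: 80²=6400, 79·9²=6399, difference 1.
(x_2, y_2) = (80·80 + 79·9·9, 80·9 + 9·80) = (12799, 1440)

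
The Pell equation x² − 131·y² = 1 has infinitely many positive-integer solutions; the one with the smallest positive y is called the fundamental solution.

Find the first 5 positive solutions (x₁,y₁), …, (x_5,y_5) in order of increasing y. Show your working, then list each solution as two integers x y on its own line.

10610 927
225144199 19670940
4777559892170 417417345873
101379820686703201 8857596059754120
2151279790194282033050 187958187970565080527

d=131: √d = [11; 2,4,11,4,2,22] (ℓ=6, even), read p_5/q_5
i=0: a=11 ⇒ p=11, q=1
i=1: a=2 ⇒ p=23, q=2
i=2: a=4 ⇒ p=103, q=9
i=3: a=11 ⇒ p=1156, q=101
i=4: a=4 ⇒ p=4727, q=413
i=5: a=2 ⇒ p=10610, q=927
fundamental: x₁=10610, y₁=927  (since 112572100 − 131·859329 = 1)
n=2: (10610,927)∘(10610,927) = (10610·10610+131·927·927, 10610·927+927·10610) = (225144199,19670940)
n=3: (225144199,19670940)∘(10610,927) = (10610·225144199+131·927·19670940, 10610·19670940+927·225144199) = (4777559892170,417417345873)
n=4: (4777559892170,417417345873)∘(10610,927) = (10610·4777559892170+131·927·417417345873, 10610·417417345873+927·4777559892170) = (101379820686703201,8857596059754120)
n=5: (101379820686703201,8857596059754120)∘(10610,927) = (10610·101379820686703201+131·927·8857596059754120, 10610·8857596059754120+927·101379820686703201) = (2151279790194282033050,187958187970565080527)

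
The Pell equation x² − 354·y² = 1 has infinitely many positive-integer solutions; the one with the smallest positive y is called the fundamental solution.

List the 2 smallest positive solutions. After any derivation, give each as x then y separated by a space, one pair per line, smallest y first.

√354 → a₀=18, period (1,4,2,2,18,2,2,4,1,36); ℓ=10 even so k=9
k=0  a_k=18  p_k/q_k = 18/1
…
k=2  a_k=4  p_k/q_k = 94/5
…
k=5  a_k=18  p_k/q_k = 9351/497
…
k=8  a_k=4  p_k/q_k = 210294/11177
k=9  a_k=1  p_k/q_k = 258065/13716
→ (258065, 13716).  Check: 258065²=66597544225, 354·13716²=66597544224, difference 1.
n=2: (258065,13716)∘(258065,13716) = (258065·258065+354·13716·13716, 258065·13716+13716·258065) = (133195088449,7079239080)

258065 13716
133195088449 7079239080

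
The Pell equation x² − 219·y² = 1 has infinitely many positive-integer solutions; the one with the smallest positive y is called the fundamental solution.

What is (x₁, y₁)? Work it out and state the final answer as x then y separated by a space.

√219 = [14; 1,3,1,28, …], period ℓ=4 (even) → k=3
a_0=14:  p_0=14·1+0=14,  q_0=14·0+1=1
a_1=1:  p_1=1·14+1=15,  q_1=1·1+0=1
a_2=3:  p_2=3·15+14=59,  q_2=3·1+1=4
a_3=1:  p_3=1·59+15=74,  q_3=1·4+1=5
fundamental: x₁=74, y₁=5  (since 5476 − 219·25 = 1)

74 5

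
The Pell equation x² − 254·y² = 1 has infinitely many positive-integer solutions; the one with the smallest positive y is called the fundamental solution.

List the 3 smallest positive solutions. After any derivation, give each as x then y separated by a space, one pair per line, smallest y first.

[15; 1,14,1,30] for √254; ℓ=4 ⇒ convergent index 3
k=0  a_k=15  p_k/q_k = 15/1
k=1  a_k=1  p_k/q_k = 16/1
k=2  a_k=14  p_k/q_k = 239/15
k=3  a_k=1  p_k/q_k = 255/16
→ (255, 16).  Check: 255²=65025, 254·16²=65024, difference 1.
(255+16√254)^2 = 130049 + 8160√254
(255+16√254)^3 = 66324735 + 4161584√254

255 16
130049 8160
66324735 4161584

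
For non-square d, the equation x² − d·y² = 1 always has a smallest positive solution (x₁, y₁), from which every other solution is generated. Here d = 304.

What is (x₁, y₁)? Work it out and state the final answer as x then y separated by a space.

57799 3315

[17; 2,3,2,1,1,1,1,1,2,3,2,34] for √304; ℓ=12 ⇒ convergent index 11
k=0  a_k=17  p_k/q_k = 17/1
…
k=2  a_k=3  p_k/q_k = 122/7
…
k=5  a_k=1  p_k/q_k = 680/39
k=6  a_k=1  p_k/q_k = 1081/62
…
k=9  a_k=2  p_k/q_k = 7445/427
k=10  a_k=3  p_k/q_k = 25177/1444
k=11  a_k=2  p_k/q_k = 57799/3315
(x₁, y₁) = (57799, 3315);  57799² − 304·3315² = 1 ✓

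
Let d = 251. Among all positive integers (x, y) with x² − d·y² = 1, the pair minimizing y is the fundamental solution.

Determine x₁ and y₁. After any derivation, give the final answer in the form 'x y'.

[15; 1,5,2,1,2,…,5,1,30] for √251; ℓ=14 ⇒ convergent index 13
k=0  a_k=15  p_k/q_k = 15/1
k=1  a_k=1  p_k/q_k = 16/1
…
k=3  a_k=2  p_k/q_k = 206/13
…
k=9  a_k=2  p_k/q_k = 151649/9572
k=10  a_k=1  p_k/q_k = 212692/13425
k=11  a_k=2  p_k/q_k = 577033/36422
k=12  a_k=5  p_k/q_k = 3097857/195535
k=13  a_k=1  p_k/q_k = 3674890/231957
fundamental: x₁=3674890, y₁=231957  (since 13504816512100 − 251·53804049849 = 1)

3674890 231957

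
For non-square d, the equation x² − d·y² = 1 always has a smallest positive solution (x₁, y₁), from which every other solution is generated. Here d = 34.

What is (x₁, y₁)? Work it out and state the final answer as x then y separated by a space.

35 6

[5; 1,4,1,10] for √34; ℓ=4 ⇒ convergent index 3
step 0: (5, 1)  from 5·(1,0) + (0,1)
step 1: (6, 1)  from 1·(5,1) + (1,0)
step 2: (29, 5)  from 4·(6,1) + (5,1)
step 3: (35, 6)  from 1·(29,5) + (6,1)
→ (35, 6).  Check: 35²=1225, 34·6²=1224, difference 1.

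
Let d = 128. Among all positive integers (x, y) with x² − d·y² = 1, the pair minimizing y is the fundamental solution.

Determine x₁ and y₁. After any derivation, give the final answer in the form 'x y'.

577 51

[11; 3,5,3,22] for √128; ℓ=4 ⇒ convergent index 3
k=0  a_k=11  p_k/q_k = 11/1
k=1  a_k=3  p_k/q_k = 34/3
k=2  a_k=5  p_k/q_k = 181/16
k=3  a_k=3  p_k/q_k = 577/51
→ (577, 51).  Check: 577²=332929, 128·51²=332928, difference 1.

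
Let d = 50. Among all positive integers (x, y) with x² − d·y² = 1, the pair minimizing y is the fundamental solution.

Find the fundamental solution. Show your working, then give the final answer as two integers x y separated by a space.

√50 = [7; 14, …], period ℓ=1 (odd) → k=1
k=0  a_k=7  p_k/q_k = 7/1
k=1  a_k=14  p_k/q_k = 99/14
→ (99, 14).  Check: 99²=9801, 50·14²=9800, difference 1.

99 14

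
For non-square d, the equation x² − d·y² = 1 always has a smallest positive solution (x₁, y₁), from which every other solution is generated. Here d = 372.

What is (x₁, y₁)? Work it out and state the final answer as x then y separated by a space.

12151 630

√372 → a₀=19, period (3,2,12,2,3,38); ℓ=6 even so k=5
k=0  a_k=19  p_k/q_k = 19/1
k=1  a_k=3  p_k/q_k = 58/3
k=2  a_k=2  p_k/q_k = 135/7
k=3  a_k=12  p_k/q_k = 1678/87
k=4  a_k=2  p_k/q_k = 3491/181
k=5  a_k=3  p_k/q_k = 12151/630
(x₁, y₁) = (12151, 630);  12151² − 372·630² = 1 ✓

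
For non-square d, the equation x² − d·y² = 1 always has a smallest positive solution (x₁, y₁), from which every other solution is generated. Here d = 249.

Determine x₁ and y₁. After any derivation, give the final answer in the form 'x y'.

d=249: √d = [15; 1,3,1,1,5,…,3,1,30] (ℓ=16, even), read p_15/q_15
k=0  a_k=15  p_k/q_k = 15/1
k=1  a_k=1  p_k/q_k = 16/1
k=2  a_k=3  p_k/q_k = 63/4
k=3  a_k=1  p_k/q_k = 79/5
k=4  a_k=1  p_k/q_k = 142/9
…
k=6  a_k=1  p_k/q_k = 931/59
k=7  a_k=3  p_k/q_k = 3582/227
…
k=9  a_k=3  p_k/q_k = 113835/7214
k=10  a_k=1  p_k/q_k = 150586/9543
k=11  a_k=5  p_k/q_k = 866765/54929
k=12  a_k=1  p_k/q_k = 1017351/64472
k=13  a_k=1  p_k/q_k = 1884116/119401
k=14  a_k=3  p_k/q_k = 6669699/422675
k=15  a_k=1  p_k/q_k = 8553815/542076
→ (8553815, 542076).  Check: 8553815²=73167751054225, 249·542076²=73167751054224, difference 1.

8553815 542076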